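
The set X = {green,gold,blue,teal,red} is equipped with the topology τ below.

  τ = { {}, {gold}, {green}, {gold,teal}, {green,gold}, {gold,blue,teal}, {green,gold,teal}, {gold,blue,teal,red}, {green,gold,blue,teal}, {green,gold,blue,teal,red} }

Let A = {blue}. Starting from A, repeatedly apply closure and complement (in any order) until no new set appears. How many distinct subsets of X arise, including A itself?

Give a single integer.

closure: X∖int(X∖A) = X∖{green,gold,teal} = {blue,red}
Let k=closure and c=complement:
  1. A     = {blue}
  2. kA    = {blue,red}
  3. cA    = {green,gold,teal,red}
  4. ckA   = {green,gold,teal}
  5. kcA   = {green,gold,blue,teal,red}
  6. ckcA  = {}
— saturated at 6

6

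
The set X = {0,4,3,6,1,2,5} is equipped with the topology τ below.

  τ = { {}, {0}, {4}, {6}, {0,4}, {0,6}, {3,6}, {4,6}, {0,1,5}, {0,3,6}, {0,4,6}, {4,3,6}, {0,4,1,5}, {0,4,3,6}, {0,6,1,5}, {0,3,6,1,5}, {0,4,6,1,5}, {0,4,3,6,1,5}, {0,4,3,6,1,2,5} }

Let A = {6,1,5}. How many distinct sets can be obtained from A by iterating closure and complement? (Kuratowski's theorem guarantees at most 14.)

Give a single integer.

cl via duality: int({0,4,3,2}) = {0,4}, so X∖{0,4} = {3,6,1,2,5}
Write k for closure, c for complement:
  1. A     = {6,1,5}
  2. kA    = {3,6,1,2,5}
  3. cA    = {0,4,3,2}
  4. ckA   = {0,4}
  5. kcA   = {0,4,3,1,2,5}
  6. kckA  = {0,4,1,2,5}
  7. ckcA  = {6}
  8. ckckA = {3,6}
  9. kckcA = {3,6,2}
  10. ckckcA = {0,4,1,5}
applying k or c yields no new set

10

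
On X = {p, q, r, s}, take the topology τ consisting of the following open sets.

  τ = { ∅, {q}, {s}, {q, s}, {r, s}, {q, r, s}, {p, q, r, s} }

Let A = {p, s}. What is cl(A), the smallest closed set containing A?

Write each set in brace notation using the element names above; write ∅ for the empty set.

complement {q, r}; its interior {q}; cl(A) = X∖{q} = {p, r, s}

{p, r, s}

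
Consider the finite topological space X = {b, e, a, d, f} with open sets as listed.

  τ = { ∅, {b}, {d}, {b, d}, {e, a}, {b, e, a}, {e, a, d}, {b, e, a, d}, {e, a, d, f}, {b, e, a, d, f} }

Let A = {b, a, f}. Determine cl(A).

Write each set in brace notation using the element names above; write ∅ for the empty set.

closure: X∖int(X∖A) = X∖{d} = {b, e, a, f}

{b, e, a, f}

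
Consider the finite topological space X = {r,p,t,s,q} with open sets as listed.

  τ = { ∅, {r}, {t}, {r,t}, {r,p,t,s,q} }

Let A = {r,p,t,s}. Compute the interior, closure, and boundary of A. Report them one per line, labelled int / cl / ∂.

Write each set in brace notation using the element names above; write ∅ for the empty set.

opens ⊆ A: ∅, {t}, {r}, {r,t}; union → int = {r,t}
complement {q}; its interior ∅; cl(A) = X∖∅ = {r,p,t,s,q}
boundary = {r,p,t,s,q} ∖ {r,t} = {p,s,q}

int(A) = {r,t}
cl(A)  = {r,p,t,s,q}
∂A     = {p,s,q}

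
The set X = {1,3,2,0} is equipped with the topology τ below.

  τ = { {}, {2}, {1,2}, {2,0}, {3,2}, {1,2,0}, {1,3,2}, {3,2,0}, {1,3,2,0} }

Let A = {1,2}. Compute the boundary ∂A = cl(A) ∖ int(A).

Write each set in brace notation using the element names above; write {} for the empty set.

opens ⊆ A: {}, {2}, {1,2}; union → int = {1,2}
complement {3,0}; its interior {}; cl(A) = X∖{} = {1,3,2,0}
boundary = {1,3,2,0} ∖ {1,2} = {3,0}

{3,0}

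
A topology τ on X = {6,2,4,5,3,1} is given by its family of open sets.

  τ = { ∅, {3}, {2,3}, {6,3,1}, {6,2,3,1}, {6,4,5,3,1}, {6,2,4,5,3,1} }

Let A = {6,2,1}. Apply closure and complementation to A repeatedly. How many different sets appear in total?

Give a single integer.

complement {4,5,3}; its interior {3}; cl(A) = X∖{3} = {6,2,4,5,1}
With k = closure, c = complement:
  1. A     = {6,2,1}
  2. kA    = {6,2,4,5,1}
  3. cA    = {4,5,3}
  4. ckA   = {3}
  5. kcA   = {6,2,4,5,3,1}
  6. ckcA  = ∅
k, c of each give nothing new

6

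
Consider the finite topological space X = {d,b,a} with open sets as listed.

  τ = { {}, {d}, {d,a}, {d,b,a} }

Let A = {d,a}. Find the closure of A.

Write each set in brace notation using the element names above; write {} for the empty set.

{d,b,a}

closure: X∖int(X∖A) = X∖{} = {d,b,a}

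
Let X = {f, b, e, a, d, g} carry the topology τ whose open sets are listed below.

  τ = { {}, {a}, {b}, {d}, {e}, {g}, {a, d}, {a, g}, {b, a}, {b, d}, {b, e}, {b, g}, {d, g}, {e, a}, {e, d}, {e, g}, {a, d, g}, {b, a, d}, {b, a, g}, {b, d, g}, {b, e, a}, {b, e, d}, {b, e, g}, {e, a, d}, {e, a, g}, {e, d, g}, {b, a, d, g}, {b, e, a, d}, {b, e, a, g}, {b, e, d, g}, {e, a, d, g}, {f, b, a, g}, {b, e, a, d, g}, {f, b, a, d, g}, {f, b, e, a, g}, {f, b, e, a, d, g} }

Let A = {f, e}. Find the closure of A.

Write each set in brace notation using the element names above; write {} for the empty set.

{f, e}

closure: X∖int(X∖A) = X∖{b, a, d, g} = {f, e}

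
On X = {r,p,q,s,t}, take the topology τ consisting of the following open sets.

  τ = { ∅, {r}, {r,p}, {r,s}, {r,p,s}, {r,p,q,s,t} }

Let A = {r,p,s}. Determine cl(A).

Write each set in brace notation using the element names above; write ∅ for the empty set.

X∖A={q,t}, int(X∖A)=∅, hence cl(A)={r,p,q,s,t}

{r,p,q,s,t}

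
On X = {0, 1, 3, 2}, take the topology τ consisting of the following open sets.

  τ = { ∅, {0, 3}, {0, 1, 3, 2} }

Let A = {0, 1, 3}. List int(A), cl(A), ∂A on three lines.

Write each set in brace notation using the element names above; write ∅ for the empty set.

opens ⊆ A: ∅, {0, 3}; union → int = {0, 3}
complement {2}; its interior ∅; cl(A) = X∖∅ = {0, 1, 3, 2}
boundary = {0, 1, 3, 2} ∖ {0, 3} = {1, 2}

int(A) = {0, 3}
cl(A)  = {0, 1, 3, 2}
∂A     = {1, 2}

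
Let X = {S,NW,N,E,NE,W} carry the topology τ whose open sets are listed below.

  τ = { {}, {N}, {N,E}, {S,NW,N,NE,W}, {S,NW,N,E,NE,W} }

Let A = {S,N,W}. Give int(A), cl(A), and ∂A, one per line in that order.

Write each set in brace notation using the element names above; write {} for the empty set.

int(A) = {N}
cl(A)  = {S,NW,N,E,NE,W}
∂A     = {S,NW,E,NE,W}

interior: largest open inside A is {N} (from {}, {N})
cl via duality: int({NW,E,NE}) = {}, so X∖{} = {S,NW,N,E,NE,W}
cl∖int = {S,NW,E,NE,W}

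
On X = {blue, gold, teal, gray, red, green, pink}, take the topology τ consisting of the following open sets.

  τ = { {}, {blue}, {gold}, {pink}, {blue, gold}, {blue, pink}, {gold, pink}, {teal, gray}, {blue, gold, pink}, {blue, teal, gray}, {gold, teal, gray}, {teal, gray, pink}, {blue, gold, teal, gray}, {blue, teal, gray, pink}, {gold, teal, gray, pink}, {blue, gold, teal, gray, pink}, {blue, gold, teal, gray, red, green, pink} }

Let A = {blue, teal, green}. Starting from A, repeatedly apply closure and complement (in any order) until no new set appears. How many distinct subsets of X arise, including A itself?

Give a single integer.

cl via duality: int({gold, gray, red, pink}) = {gold, pink}, so X∖{gold, pink} = {blue, teal, gray, red, green}
Write k for closure, c for complement:
  1. A     = {blue, teal, green}
  2. kA    = {blue, teal, gray, red, green}
  3. cA    = {gold, gray, red, pink}
  4. ckA   = {gold, pink}
  5. kcA   = {gold, teal, gray, red, green, pink}
  6. kckA  = {gold, red, green, pink}
  7. ckcA  = {blue}
  8. ckckA = {blue, teal, gray}
  9. kckcA = {blue, red, green}
  10. ckckcA = {gold, teal, gray, pink}
applying k or c yields no new set

10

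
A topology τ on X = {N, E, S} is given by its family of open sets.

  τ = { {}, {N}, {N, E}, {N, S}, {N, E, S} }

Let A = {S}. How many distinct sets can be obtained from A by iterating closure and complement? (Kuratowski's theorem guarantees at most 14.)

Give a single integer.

4

X∖A={N, E}, int(X∖A)={N, E}, hence cl(A)={S}
Orbit (k=closure, c=complement):
  1. A     = {S}
  2. cA    = {N, E}
  3. kcA   = {N, E, S}
  4. ckcA  = {}
(closed under both — stop)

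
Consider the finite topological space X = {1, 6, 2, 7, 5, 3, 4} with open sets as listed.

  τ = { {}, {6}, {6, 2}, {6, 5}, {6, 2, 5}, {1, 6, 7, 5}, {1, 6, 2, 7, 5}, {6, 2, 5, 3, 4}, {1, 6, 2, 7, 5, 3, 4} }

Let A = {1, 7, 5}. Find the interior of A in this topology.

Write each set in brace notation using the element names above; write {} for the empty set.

open subsets of A: {}; so int(A) = {}

{}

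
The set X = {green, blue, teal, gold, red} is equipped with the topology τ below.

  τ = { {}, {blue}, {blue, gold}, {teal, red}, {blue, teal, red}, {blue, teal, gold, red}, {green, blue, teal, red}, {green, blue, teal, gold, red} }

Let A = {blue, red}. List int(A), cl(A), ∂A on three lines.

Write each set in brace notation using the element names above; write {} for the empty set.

U open, U⊆A: {}, {blue}. int(A) = ⋃ = {blue}
X∖A={green, teal, gold}, int(X∖A)={}, hence cl(A)={green, blue, teal, gold, red}
∂A: remove int from cl → {green, teal, gold, red}

int(A) = {blue}
cl(A)  = {green, blue, teal, gold, red}
∂A     = {green, teal, gold, red}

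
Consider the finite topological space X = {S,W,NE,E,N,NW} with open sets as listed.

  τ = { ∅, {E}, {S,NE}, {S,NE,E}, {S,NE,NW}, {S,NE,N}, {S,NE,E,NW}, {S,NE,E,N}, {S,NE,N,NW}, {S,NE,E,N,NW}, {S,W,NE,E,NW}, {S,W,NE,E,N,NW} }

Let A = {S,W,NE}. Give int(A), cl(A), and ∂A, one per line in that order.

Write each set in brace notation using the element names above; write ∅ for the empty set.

int(A) = {S,NE}
cl(A)  = {S,W,NE,N,NW}
∂A     = {W,N,NW}

interior: largest open inside A is {S,NE} (from ∅, {S,NE})
cl via duality: int({E,N,NW}) = {E}, so X∖{E} = {S,W,NE,N,NW}
cl∖int = {W,N,NW}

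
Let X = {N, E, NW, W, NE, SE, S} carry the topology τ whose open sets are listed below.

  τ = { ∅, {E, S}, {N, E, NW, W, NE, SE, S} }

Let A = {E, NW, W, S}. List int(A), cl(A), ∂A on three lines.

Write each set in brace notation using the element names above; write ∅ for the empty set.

int(A) = {E, S}
cl(A)  = {N, E, NW, W, NE, SE, S}
∂A     = {N, NW, W, NE, SE}

open subsets of A: ∅, {E, S}; so int(A) = {E, S}
closure: X∖int(X∖A) = X∖∅ = {N, E, NW, W, NE, SE, S}
∂A = {N, E, NW, W, NE, SE, S} minus {E, S} = {N, NW, W, NE, SE}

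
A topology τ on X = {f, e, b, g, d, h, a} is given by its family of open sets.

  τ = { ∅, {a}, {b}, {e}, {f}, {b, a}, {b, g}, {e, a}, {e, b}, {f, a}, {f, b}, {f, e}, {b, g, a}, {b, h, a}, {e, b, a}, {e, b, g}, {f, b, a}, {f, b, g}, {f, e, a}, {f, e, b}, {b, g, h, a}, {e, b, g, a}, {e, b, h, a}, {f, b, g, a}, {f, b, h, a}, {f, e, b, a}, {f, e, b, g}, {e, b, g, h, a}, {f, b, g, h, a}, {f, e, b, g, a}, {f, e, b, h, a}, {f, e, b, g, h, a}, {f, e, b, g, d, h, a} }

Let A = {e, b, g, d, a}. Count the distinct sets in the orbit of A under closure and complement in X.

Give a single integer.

complement {f, h}; its interior {f}; cl(A) = X∖{f} = {e, b, g, d, h, a}
With k = closure, c = complement:
  1. A     = {e, b, g, d, a}
  2. kA    = {e, b, g, d, h, a}
  3. cA    = {f, h}
  4. ckA   = {f}
  5. kcA   = {f, d, h}
  6. kckA  = {f, d}
  7. ckcA  = {e, b, g, a}
  8. ckckA = {e, b, g, h, a}
k, c of each give nothing new

8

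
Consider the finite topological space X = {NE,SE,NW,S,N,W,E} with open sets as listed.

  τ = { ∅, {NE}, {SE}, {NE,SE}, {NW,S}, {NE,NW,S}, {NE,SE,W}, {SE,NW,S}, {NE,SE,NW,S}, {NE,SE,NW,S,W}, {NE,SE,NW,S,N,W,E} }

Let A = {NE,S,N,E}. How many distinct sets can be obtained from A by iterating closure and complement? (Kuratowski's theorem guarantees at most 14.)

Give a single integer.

10

complement {SE,NW,W}; its interior {SE}; cl(A) = X∖{SE} = {NE,NW,S,N,W,E}
With k = closure, c = complement:
  1. A     = {NE,S,N,E}
  2. kA    = {NE,NW,S,N,W,E}
  3. cA    = {SE,NW,W}
  4. ckA   = {SE}
  5. kcA   = {SE,NW,S,N,W,E}
  6. kckA  = {SE,N,W,E}
  7. ckcA  = {NE}
  8. ckckA = {NE,NW,S}
  9. kckcA = {NE,N,W,E}
  10. ckckcA = {SE,NW,S}
k, c of each give nothing new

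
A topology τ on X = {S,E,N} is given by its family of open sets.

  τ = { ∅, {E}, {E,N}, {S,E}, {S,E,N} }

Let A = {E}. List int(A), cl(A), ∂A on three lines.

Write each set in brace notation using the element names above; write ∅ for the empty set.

U open, U⊆A: ∅, {E}. int(A) = ⋃ = {E}
X∖A={S,N}, int(X∖A)=∅, hence cl(A)={S,E,N}
∂A: remove int from cl → {S,N}

int(A) = {E}
cl(A)  = {S,E,N}
∂A     = {S,N}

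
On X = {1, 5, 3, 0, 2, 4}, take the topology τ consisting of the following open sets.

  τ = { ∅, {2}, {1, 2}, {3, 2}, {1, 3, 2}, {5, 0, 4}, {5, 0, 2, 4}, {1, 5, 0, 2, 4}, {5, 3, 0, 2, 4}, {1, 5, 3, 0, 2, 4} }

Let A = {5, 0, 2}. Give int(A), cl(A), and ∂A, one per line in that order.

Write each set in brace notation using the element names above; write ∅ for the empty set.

int(A) = {2}
cl(A)  = {1, 5, 3, 0, 2, 4}
∂A     = {1, 5, 3, 0, 4}

U open, U⊆A: ∅, {2}. int(A) = ⋃ = {2}
X∖A={1, 3, 4}, int(X∖A)=∅, hence cl(A)={1, 5, 3, 0, 2, 4}
∂A: remove int from cl → {1, 5, 3, 0, 4}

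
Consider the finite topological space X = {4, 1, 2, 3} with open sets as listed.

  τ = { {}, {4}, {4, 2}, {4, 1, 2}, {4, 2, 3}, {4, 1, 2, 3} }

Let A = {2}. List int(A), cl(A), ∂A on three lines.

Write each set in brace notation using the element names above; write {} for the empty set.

open subsets of A: {}; so int(A) = {}
closure: X∖int(X∖A) = X∖{4} = {1, 2, 3}
∂A = {1, 2, 3} minus {} = {1, 2, 3}

int(A) = {}
cl(A)  = {1, 2, 3}
∂A     = {1, 2, 3}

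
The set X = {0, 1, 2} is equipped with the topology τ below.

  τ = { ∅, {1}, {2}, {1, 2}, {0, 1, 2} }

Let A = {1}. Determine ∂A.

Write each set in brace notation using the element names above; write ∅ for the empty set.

open subsets of A: ∅, {1}; so int(A) = {1}
closure: X∖int(X∖A) = X∖{2} = {0, 1}
∂A = {0, 1} minus {1} = {0}

{0}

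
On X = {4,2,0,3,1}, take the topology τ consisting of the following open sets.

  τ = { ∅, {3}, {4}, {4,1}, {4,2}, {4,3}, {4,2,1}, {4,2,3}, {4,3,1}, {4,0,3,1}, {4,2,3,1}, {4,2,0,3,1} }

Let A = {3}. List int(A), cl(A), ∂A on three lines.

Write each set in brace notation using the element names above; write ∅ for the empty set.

int(A) = {3}
cl(A)  = {0,3}
∂A     = {0}

opens ⊆ A: ∅, {3}; union → int = {3}
complement {4,2,0,1}; its interior {4,2,1}; cl(A) = X∖{4,2,1} = {0,3}
boundary = {0,3} ∖ {3} = {0}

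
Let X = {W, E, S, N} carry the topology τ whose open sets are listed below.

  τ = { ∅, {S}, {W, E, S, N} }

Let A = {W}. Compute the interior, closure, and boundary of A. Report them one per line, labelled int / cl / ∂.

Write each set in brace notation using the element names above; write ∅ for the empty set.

interior: largest open inside A is ∅ (from ∅)
cl via duality: int({E, S, N}) = {S}, so X∖{S} = {W, E, N}
cl∖int = {W, E, N}

int(A) = ∅
cl(A)  = {W, E, N}
∂A     = {W, E, N}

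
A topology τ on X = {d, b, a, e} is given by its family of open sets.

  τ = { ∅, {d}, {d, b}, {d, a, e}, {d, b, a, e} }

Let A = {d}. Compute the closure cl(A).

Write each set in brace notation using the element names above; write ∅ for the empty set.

complement {b, a, e}; its interior ∅; cl(A) = X∖∅ = {d, b, a, e}

{d, b, a, e}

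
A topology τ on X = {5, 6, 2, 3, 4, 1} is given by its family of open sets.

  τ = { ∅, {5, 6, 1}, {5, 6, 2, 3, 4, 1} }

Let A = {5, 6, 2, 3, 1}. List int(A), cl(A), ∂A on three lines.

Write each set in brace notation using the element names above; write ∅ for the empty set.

int(A) = {5, 6, 1}
cl(A)  = {5, 6, 2, 3, 4, 1}
∂A     = {2, 3, 4}

U open, U⊆A: ∅, {5, 6, 1}. int(A) = ⋃ = {5, 6, 1}
X∖A={4}, int(X∖A)=∅, hence cl(A)={5, 6, 2, 3, 4, 1}
∂A: remove int from cl → {2, 3, 4}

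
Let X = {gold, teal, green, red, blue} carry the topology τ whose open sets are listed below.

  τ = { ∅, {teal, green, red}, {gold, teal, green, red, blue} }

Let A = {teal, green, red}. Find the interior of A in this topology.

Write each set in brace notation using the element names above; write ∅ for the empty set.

open subsets of A: ∅, {teal, green, red}; so int(A) = {teal, green, red}

{teal, green, red}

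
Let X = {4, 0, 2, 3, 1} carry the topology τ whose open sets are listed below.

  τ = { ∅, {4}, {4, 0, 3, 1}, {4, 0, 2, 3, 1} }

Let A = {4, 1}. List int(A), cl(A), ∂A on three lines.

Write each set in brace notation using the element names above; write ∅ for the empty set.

opens ⊆ A: ∅, {4}; union → int = {4}
complement {0, 2, 3}; its interior ∅; cl(A) = X∖∅ = {4, 0, 2, 3, 1}
boundary = {4, 0, 2, 3, 1} ∖ {4} = {0, 2, 3, 1}

int(A) = {4}
cl(A)  = {4, 0, 2, 3, 1}
∂A     = {0, 2, 3, 1}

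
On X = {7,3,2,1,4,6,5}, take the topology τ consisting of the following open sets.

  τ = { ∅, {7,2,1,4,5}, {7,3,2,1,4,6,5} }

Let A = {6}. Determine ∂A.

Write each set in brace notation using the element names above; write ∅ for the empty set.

{3,6}

open subsets of A: ∅; so int(A) = ∅
closure: X∖int(X∖A) = X∖{7,2,1,4,5} = {3,6}
∂A = {3,6} minus ∅ = {3,6}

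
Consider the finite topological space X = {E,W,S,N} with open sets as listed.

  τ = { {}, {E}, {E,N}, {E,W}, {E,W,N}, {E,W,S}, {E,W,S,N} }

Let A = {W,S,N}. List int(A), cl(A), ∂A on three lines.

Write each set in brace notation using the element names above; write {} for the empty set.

opens ⊆ A: {}; union → int = {}
complement {E}; its interior {E}; cl(A) = X∖{E} = {W,S,N}
boundary = {W,S,N} ∖ {} = {W,S,N}

int(A) = {}
cl(A)  = {W,S,N}
∂A     = {W,S,N}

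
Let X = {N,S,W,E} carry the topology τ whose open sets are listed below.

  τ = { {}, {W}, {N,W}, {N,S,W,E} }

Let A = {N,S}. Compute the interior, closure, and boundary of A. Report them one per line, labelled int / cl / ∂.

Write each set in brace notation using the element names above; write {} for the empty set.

opens ⊆ A: {}; union → int = {}
complement {W,E}; its interior {W}; cl(A) = X∖{W} = {N,S,E}
boundary = {N,S,E} ∖ {} = {N,S,E}

int(A) = {}
cl(A)  = {N,S,E}
∂A     = {N,S,E}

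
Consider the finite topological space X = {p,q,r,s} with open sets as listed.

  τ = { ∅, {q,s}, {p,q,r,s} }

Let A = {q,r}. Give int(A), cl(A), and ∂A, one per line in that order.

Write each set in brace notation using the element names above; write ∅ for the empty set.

int(A) = ∅
cl(A)  = {p,q,r,s}
∂A     = {p,q,r,s}

open subsets of A: ∅; so int(A) = ∅
closure: X∖int(X∖A) = X∖∅ = {p,q,r,s}
∂A = {p,q,r,s} minus ∅ = {p,q,r,s}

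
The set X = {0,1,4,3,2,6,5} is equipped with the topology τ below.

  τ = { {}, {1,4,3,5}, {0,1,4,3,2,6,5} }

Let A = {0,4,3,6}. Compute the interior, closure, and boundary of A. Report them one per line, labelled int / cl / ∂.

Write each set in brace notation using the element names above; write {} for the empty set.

U open, U⊆A: {}. int(A) = ⋃ = {}
X∖A={1,2,5}, int(X∖A)={}, hence cl(A)={0,1,4,3,2,6,5}
∂A: remove int from cl → {0,1,4,3,2,6,5}

int(A) = {}
cl(A)  = {0,1,4,3,2,6,5}
∂A     = {0,1,4,3,2,6,5}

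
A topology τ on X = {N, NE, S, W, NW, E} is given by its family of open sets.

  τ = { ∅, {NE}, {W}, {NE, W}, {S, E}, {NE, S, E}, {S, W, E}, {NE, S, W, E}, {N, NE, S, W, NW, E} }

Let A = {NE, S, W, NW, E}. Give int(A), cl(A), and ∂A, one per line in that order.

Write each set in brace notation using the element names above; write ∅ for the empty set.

interior: largest open inside A is {NE, S, W, E} (from ∅, {NE}, {W}, {NE, W}, {S, E}, {S, W, E}, {NE, S, E}, {NE, S, W, E})
cl via duality: int({N}) = ∅, so X∖∅ = {N, NE, S, W, NW, E}
cl∖int = {N, NW}

int(A) = {NE, S, W, E}
cl(A)  = {N, NE, S, W, NW, E}
∂A     = {N, NW}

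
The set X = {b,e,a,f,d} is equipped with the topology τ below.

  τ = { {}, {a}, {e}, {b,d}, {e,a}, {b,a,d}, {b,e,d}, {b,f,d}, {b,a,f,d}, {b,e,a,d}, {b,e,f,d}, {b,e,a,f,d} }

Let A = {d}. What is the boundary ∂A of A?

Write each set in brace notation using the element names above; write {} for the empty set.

{b,f,d}

U open, U⊆A: {}. int(A) = ⋃ = {}
X∖A={b,e,a,f}, int(X∖A)={e,a}, hence cl(A)={b,f,d}
∂A: remove int from cl → {b,f,d}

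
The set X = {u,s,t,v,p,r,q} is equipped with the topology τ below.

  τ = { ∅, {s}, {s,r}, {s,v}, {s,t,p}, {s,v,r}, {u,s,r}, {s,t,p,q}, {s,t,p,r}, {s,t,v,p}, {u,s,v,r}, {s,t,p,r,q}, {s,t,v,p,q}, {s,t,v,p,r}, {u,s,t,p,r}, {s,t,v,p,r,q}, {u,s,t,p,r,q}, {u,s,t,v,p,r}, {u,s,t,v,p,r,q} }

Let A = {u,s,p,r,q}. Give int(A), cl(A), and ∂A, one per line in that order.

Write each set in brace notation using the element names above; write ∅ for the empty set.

int(A) = {u,s,r}
cl(A)  = {u,s,t,v,p,r,q}
∂A     = {t,v,p,q}

interior: largest open inside A is {u,s,r} (from ∅, {s}, {s,r}, {u,s,r})
cl via duality: int({t,v}) = ∅, so X∖∅ = {u,s,t,v,p,r,q}
cl∖int = {t,v,p,q}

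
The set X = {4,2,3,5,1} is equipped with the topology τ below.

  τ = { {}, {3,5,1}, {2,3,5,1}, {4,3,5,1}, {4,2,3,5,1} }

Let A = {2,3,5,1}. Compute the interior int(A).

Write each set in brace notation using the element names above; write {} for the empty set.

{2,3,5,1}

U open, U⊆A: {}, {3,5,1}, {2,3,5,1}. int(A) = ⋃ = {2,3,5,1}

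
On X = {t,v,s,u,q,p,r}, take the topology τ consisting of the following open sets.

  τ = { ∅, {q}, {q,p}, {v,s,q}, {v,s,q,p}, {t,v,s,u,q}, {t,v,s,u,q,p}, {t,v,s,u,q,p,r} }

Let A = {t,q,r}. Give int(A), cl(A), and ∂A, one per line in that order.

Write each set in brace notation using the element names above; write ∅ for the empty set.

int(A) = {q}
cl(A)  = {t,v,s,u,q,p,r}
∂A     = {t,v,s,u,p,r}

U open, U⊆A: ∅, {q}. int(A) = ⋃ = {q}
X∖A={v,s,u,p}, int(X∖A)=∅, hence cl(A)={t,v,s,u,q,p,r}
∂A: remove int from cl → {t,v,s,u,p,r}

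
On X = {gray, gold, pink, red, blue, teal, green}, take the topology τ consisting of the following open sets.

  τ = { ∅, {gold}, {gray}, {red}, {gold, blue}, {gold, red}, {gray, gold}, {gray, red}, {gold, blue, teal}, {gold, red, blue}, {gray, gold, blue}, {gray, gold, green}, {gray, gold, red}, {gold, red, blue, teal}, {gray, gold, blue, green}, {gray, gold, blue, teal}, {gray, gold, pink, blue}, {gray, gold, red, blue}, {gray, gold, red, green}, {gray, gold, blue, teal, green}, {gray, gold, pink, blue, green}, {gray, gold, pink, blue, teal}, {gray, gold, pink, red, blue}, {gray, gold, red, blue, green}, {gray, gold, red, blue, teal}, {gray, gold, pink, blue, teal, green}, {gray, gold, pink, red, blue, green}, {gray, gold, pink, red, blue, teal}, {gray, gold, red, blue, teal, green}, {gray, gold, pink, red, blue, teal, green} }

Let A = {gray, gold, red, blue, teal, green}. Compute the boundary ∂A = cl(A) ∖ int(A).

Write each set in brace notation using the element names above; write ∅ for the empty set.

open subsets of A: ∅, {gold}, {red}, {gray}, {gold, blue}, {gold, red}, {gray, gold}, {gray, red}, {gray, gold, red}, {gray, gold, blue}, {gray, gold, green}, {gold, blue, teal}, {gold, red, blue}, {gold, red, blue, teal}, {gray, gold, blue, teal}, {gray, gold, red, green}, {gray, gold, red, blue}, {gray, gold, blue, green}, {gray, gold, red, blue, green}, {gray, gold, red, blue, teal}, {gray, gold, blue, teal, green}, {gray, gold, red, blue, teal, green}; so int(A) = {gray, gold, red, blue, teal, green}
closure: X∖int(X∖A) = X∖∅ = {gray, gold, pink, red, blue, teal, green}
∂A = {gray, gold, pink, red, blue, teal, green} minus {gray, gold, red, blue, teal, green} = {pink}

{pink}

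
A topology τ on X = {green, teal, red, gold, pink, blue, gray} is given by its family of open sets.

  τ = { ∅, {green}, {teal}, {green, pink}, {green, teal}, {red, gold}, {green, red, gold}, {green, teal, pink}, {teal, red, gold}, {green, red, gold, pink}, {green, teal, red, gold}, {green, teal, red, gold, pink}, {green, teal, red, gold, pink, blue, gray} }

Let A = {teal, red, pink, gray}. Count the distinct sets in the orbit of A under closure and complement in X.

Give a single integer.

X∖A={green, gold, blue}, int(X∖A)={green}, hence cl(A)={teal, red, gold, pink, blue, gray}
Orbit (k=closure, c=complement):
  1. A     = {teal, red, pink, gray}
  2. kA    = {teal, red, gold, pink, blue, gray}
  3. cA    = {green, gold, blue}
  4. ckA   = {green}
  5. kcA   = {green, red, gold, pink, blue, gray}
  6. kckA  = {green, pink, blue, gray}
  7. ckcA  = {teal}
  8. ckckA = {teal, red, gold}
  9. kckcA = {teal, blue, gray}
  10. kckckA = {teal, red, gold, blue, gray}
  11. ckckcA = {green, red, gold, pink}
  12. ckckckA = {green, pink}
(closed under both — stop)

12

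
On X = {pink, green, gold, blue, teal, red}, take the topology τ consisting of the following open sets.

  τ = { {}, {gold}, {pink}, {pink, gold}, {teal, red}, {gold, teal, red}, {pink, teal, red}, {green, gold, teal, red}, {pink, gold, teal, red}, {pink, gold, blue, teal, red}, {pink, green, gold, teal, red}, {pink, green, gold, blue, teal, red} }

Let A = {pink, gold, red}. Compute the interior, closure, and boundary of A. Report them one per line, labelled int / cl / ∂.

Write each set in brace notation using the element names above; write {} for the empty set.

opens ⊆ A: {}, {gold}, {pink}, {pink, gold}; union → int = {pink, gold}
complement {green, blue, teal}; its interior {}; cl(A) = X∖{} = {pink, green, gold, blue, teal, red}
boundary = {pink, green, gold, blue, teal, red} ∖ {pink, gold} = {green, blue, teal, red}

int(A) = {pink, gold}
cl(A)  = {pink, green, gold, blue, teal, red}
∂A     = {green, blue, teal, red}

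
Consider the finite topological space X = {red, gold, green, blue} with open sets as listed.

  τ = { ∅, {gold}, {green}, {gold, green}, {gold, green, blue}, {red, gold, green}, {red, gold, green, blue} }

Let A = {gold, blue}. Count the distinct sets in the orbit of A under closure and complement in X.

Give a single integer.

closure: X∖int(X∖A) = X∖{green} = {red, gold, blue}
Let k=closure and c=complement:
  1. A     = {gold, blue}
  2. kA    = {red, gold, blue}
  3. cA    = {red, green}
  4. ckA   = {green}
  5. kcA   = {red, green, blue}
  6. ckcA  = {gold}
— saturated at 6

6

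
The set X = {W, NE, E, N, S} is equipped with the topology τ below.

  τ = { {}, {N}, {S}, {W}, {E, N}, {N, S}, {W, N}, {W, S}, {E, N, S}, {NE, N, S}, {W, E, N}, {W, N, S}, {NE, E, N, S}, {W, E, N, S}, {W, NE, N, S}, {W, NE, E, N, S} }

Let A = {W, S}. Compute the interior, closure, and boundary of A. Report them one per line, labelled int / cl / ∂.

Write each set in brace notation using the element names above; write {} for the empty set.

U open, U⊆A: {}, {S}, {W}, {W, S}. int(A) = ⋃ = {W, S}
X∖A={NE, E, N}, int(X∖A)={E, N}, hence cl(A)={W, NE, S}
∂A: remove int from cl → {NE}

int(A) = {W, S}
cl(A)  = {W, NE, S}
∂A     = {NE}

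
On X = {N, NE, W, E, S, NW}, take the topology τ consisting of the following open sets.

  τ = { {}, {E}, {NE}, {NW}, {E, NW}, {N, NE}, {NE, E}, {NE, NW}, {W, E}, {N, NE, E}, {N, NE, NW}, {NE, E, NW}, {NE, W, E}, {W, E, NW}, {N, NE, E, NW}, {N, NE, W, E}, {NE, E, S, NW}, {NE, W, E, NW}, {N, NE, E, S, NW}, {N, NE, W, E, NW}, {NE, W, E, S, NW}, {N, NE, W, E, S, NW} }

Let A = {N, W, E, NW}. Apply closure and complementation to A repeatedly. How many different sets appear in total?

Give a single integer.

8

complement {NE, S}; its interior {NE}; cl(A) = X∖{NE} = {N, W, E, S, NW}
With k = closure, c = complement:
  1. A     = {N, W, E, NW}
  2. kA    = {N, W, E, S, NW}
  3. cA    = {NE, S}
  4. ckA   = {NE}
  5. kcA   = {N, NE, S}
  6. ckcA  = {W, E, NW}
  7. kckcA = {W, E, S, NW}
  8. ckckcA = {N, NE}
k, c of each give nothing new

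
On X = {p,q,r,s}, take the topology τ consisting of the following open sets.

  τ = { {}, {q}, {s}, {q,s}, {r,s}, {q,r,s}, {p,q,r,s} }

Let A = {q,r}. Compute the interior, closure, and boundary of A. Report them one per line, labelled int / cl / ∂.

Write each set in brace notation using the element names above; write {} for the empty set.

open subsets of A: {}, {q}; so int(A) = {q}
closure: X∖int(X∖A) = X∖{s} = {p,q,r}
∂A = {p,q,r} minus {q} = {p,r}

int(A) = {q}
cl(A)  = {p,q,r}
∂A     = {p,r}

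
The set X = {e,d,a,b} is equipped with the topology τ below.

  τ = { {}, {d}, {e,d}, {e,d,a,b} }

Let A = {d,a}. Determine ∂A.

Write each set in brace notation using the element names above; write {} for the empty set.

interior: largest open inside A is {d} (from {}, {d})
cl via duality: int({e,b}) = {}, so X∖{} = {e,d,a,b}
cl∖int = {e,a,b}

{e,a,b}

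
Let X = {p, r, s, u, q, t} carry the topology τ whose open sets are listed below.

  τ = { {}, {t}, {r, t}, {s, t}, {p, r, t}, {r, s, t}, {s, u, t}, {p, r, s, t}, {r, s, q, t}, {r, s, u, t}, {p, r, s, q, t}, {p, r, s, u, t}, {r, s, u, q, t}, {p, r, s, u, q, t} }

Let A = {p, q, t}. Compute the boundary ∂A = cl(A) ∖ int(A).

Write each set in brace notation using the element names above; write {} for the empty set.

{p, r, s, u, q}

interior: largest open inside A is {t} (from {}, {t})
cl via duality: int({r, s, u}) = {}, so X∖{} = {p, r, s, u, q, t}
cl∖int = {p, r, s, u, q}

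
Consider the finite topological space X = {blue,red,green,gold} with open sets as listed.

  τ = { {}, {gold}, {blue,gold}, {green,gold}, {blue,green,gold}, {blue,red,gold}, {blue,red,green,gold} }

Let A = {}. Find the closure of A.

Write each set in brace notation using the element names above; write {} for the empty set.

X∖A={blue,red,green,gold}, int(X∖A)={blue,red,green,gold}, hence cl(A)={}

{}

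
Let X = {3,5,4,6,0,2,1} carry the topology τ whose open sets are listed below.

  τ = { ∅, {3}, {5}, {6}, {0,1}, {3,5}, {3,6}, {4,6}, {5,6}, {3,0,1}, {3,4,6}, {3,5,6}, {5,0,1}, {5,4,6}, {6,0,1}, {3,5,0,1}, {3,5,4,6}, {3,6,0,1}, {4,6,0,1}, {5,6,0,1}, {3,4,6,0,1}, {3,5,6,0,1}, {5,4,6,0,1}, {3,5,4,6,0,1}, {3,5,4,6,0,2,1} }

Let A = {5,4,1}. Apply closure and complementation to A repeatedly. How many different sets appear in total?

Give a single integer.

12

closure: X∖int(X∖A) = X∖{3,6} = {5,4,0,2,1}
Let k=closure and c=complement:
  1. A     = {5,4,1}
  2. kA    = {5,4,0,2,1}
  3. cA    = {3,6,0,2}
  4. ckA   = {3,6}
  5. kcA   = {3,4,6,0,2,1}
  6. kckA  = {3,4,6,2}
  7. ckcA  = {5}
  8. ckckA = {5,0,1}
  9. kckcA = {5,2}
  10. kckckA = {5,0,2,1}
  11. ckckcA = {3,4,6,0,1}
  12. ckckckA = {3,4,6}
— saturated at 12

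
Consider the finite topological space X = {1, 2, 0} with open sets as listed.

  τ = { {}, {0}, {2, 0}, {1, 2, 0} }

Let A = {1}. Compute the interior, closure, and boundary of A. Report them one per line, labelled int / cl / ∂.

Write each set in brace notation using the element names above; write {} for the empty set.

int(A) = {}
cl(A)  = {1}
∂A     = {1}

interior: largest open inside A is {} (from {})
cl via duality: int({2, 0}) = {2, 0}, so X∖{2, 0} = {1}
cl∖int = {1}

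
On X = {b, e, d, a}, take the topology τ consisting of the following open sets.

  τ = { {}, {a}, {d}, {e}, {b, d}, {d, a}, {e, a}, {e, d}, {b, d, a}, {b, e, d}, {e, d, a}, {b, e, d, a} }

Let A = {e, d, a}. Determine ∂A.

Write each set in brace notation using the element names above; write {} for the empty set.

{b}

opens ⊆ A: {}, {e}, {d}, {a}, {e, a}, {e, d}, {d, a}, {e, d, a}; union → int = {e, d, a}
complement {b}; its interior {}; cl(A) = X∖{} = {b, e, d, a}
boundary = {b, e, d, a} ∖ {e, d, a} = {b}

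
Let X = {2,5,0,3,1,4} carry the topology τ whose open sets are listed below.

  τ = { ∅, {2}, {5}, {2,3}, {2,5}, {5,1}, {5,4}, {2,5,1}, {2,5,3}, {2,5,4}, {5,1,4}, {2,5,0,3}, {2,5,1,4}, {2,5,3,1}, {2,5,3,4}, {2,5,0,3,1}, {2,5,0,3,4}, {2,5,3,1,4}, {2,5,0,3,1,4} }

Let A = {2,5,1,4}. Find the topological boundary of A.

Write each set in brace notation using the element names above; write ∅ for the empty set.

{0,3}

U open, U⊆A: ∅, {2}, {5}, {5,1}, {2,5}, {5,4}, {5,1,4}, {2,5,4}, {2,5,1}, {2,5,1,4}. int(A) = ⋃ = {2,5,1,4}
X∖A={0,3}, int(X∖A)=∅, hence cl(A)={2,5,0,3,1,4}
∂A: remove int from cl → {0,3}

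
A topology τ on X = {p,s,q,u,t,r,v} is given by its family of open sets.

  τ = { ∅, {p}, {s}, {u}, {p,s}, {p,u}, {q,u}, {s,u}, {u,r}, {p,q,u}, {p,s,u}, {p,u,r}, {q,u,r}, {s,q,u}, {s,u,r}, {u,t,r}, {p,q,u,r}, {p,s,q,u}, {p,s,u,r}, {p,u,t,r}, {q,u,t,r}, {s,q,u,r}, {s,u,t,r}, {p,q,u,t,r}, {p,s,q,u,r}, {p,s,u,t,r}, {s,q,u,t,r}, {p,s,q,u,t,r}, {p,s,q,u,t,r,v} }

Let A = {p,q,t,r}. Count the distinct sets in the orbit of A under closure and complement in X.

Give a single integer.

8

complement {s,u,v}; its interior {s,u}; cl(A) = X∖{s,u} = {p,q,t,r,v}
With k = closure, c = complement:
  1. A     = {p,q,t,r}
  2. kA    = {p,q,t,r,v}
  3. cA    = {s,u,v}
  4. ckA   = {s,u}
  5. kcA   = {s,q,u,t,r,v}
  6. ckcA  = {p}
  7. kckcA = {p,v}
  8. ckckcA = {s,q,u,t,r}
k, c of each give nothing new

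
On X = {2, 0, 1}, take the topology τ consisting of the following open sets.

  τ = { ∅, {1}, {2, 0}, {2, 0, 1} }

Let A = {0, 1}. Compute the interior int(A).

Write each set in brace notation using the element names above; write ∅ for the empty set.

open subsets of A: ∅, {1}; so int(A) = {1}

{1}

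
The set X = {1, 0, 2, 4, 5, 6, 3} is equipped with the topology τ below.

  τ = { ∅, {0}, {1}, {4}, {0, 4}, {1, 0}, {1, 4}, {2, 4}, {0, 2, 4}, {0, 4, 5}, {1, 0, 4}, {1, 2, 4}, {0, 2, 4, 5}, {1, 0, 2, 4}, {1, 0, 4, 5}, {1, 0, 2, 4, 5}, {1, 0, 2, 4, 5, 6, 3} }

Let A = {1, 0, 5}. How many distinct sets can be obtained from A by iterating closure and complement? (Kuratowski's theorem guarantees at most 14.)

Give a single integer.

6

cl via duality: int({2, 4, 6, 3}) = {2, 4}, so X∖{2, 4} = {1, 0, 5, 6, 3}
Write k for closure, c for complement:
  1. A     = {1, 0, 5}
  2. kA    = {1, 0, 5, 6, 3}
  3. cA    = {2, 4, 6, 3}
  4. ckA   = {2, 4}
  5. kcA   = {2, 4, 5, 6, 3}
  6. ckcA  = {1, 0}
applying k or c yields no new set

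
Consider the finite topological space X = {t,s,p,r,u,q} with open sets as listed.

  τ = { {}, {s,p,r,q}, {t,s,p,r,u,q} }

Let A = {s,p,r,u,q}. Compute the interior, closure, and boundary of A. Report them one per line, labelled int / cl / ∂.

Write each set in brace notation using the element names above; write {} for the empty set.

int(A) = {s,p,r,q}
cl(A)  = {t,s,p,r,u,q}
∂A     = {t,u}

open subsets of A: {}, {s,p,r,q}; so int(A) = {s,p,r,q}
closure: X∖int(X∖A) = X∖{} = {t,s,p,r,u,q}
∂A = {t,s,p,r,u,q} minus {s,p,r,q} = {t,u}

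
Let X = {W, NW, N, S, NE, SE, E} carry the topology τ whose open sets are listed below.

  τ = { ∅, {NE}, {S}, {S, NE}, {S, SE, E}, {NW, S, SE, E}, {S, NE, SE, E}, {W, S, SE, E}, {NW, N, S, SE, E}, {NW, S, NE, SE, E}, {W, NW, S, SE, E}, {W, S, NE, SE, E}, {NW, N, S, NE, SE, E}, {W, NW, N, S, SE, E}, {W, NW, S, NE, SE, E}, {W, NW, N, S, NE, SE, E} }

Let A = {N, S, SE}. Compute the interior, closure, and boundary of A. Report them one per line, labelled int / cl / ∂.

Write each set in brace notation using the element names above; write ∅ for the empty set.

int(A) = {S}
cl(A)  = {W, NW, N, S, SE, E}
∂A     = {W, NW, N, SE, E}

interior: largest open inside A is {S} (from ∅, {S})
cl via duality: int({W, NW, NE, E}) = {NE}, so X∖{NE} = {W, NW, N, S, SE, E}
cl∖int = {W, NW, N, SE, E}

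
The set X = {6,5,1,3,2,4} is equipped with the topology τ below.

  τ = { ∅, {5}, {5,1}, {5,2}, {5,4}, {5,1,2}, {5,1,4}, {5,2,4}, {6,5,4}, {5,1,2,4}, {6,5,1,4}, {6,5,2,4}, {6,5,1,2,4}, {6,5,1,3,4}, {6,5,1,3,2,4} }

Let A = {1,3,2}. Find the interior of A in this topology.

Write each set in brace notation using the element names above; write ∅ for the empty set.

∅

interior: largest open inside A is ∅ (from ∅)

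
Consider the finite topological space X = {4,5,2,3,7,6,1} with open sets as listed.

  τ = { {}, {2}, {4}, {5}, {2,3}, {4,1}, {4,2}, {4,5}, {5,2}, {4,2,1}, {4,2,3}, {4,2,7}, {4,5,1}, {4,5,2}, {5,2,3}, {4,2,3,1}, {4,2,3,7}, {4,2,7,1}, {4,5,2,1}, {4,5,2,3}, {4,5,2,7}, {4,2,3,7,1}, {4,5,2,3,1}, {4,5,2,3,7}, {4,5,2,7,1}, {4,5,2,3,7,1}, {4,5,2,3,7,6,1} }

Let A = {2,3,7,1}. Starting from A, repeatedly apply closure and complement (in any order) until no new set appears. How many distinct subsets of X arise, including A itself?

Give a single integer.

8

X∖A={4,5,6}, int(X∖A)={4,5}, hence cl(A)={2,3,7,6,1}
Orbit (k=closure, c=complement):
  1. A     = {2,3,7,1}
  2. kA    = {2,3,7,6,1}
  3. cA    = {4,5,6}
  4. ckA   = {4,5}
  5. kcA   = {4,5,7,6,1}
  6. ckcA  = {2,3}
  7. kckcA = {2,3,7,6}
  8. ckckcA = {4,5,1}
(closed under both — stop)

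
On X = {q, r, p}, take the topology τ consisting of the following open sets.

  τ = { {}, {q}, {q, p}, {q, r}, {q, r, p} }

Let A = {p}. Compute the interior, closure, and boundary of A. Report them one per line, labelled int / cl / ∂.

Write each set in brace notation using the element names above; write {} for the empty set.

int(A) = {}
cl(A)  = {p}
∂A     = {p}

interior: largest open inside A is {} (from {})
cl via duality: int({q, r}) = {q, r}, so X∖{q, r} = {p}
cl∖int = {p}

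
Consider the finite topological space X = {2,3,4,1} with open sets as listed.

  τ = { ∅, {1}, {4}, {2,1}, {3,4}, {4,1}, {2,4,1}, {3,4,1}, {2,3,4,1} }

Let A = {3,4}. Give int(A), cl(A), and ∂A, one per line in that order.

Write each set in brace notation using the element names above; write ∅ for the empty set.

int(A) = {3,4}
cl(A)  = {3,4}
∂A     = ∅

open subsets of A: ∅, {4}, {3,4}; so int(A) = {3,4}
closure: X∖int(X∖A) = X∖{2,1} = {3,4}
∂A = {3,4} minus {3,4} = ∅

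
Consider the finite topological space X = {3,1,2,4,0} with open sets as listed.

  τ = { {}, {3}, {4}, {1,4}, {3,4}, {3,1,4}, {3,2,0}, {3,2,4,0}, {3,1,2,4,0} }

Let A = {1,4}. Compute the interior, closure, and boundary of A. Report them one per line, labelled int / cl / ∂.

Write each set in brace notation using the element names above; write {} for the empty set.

opens ⊆ A: {}, {4}, {1,4}; union → int = {1,4}
complement {3,2,0}; its interior {3,2,0}; cl(A) = X∖{3,2,0} = {1,4}
boundary = {1,4} ∖ {1,4} = {}

int(A) = {1,4}
cl(A)  = {1,4}
∂A     = {}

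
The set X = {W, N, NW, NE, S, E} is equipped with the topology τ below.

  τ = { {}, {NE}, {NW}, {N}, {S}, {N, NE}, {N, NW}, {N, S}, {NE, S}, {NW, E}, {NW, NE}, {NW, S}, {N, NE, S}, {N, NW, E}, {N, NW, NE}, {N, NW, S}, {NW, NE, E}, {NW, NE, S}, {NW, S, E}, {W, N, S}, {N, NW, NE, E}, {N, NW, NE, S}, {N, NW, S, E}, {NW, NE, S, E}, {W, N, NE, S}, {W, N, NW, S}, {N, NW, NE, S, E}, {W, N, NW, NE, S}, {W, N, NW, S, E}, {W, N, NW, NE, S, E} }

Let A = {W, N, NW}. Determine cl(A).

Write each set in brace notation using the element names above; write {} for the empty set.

{W, N, NW, E}

complement {NE, S, E}; its interior {NE, S}; cl(A) = X∖{NE, S} = {W, N, NW, E}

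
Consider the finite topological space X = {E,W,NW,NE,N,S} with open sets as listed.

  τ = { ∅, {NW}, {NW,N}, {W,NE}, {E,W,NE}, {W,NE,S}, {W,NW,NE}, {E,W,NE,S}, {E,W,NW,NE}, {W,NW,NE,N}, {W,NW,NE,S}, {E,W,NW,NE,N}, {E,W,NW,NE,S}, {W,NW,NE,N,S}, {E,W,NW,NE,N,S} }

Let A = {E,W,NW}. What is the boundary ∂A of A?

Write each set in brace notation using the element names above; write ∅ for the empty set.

opens ⊆ A: ∅, {NW}; union → int = {NW}
complement {NE,N,S}; its interior ∅; cl(A) = X∖∅ = {E,W,NW,NE,N,S}
boundary = {E,W,NW,NE,N,S} ∖ {NW} = {E,W,NE,N,S}

{E,W,NE,N,S}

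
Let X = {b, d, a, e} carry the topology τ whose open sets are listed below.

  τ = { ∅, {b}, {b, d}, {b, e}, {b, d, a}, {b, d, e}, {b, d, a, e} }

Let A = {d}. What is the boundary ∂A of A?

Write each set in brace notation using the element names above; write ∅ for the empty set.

{d, a}

U open, U⊆A: ∅. int(A) = ⋃ = ∅
X∖A={b, a, e}, int(X∖A)={b, e}, hence cl(A)={d, a}
∂A: remove int from cl → {d, a}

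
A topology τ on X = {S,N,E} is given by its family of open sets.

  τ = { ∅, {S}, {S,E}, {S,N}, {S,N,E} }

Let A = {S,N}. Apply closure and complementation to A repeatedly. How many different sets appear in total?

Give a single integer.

cl via duality: int({E}) = ∅, so X∖∅ = {S,N,E}
Write k for closure, c for complement:
  1. A     = {S,N}
  2. kA    = {S,N,E}
  3. cA    = {E}
  4. ckA   = ∅
applying k or c yields no new set

4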